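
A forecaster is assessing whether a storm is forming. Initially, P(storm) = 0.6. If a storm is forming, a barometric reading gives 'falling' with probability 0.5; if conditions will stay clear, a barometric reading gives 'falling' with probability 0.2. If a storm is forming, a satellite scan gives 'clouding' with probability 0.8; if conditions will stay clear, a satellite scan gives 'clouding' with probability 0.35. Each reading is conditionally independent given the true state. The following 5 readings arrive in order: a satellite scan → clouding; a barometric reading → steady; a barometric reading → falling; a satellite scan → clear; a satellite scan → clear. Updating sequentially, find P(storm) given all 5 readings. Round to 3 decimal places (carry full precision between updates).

After a satellite scan='clouding': P(storm) = 0.8·0.6000 / (0.8·0.6000 + 0.35·0.4000) ≈ 0.7742
After a barometric reading='steady': P(storm) = 0.5·0.7742 / (0.5·0.7742 + 0.8·0.2258) ≈ 0.6818
After a barometric reading='falling': P(storm) = 0.5·0.6818 / (0.5·0.6818 + 0.2·0.3182) ≈ 0.8427
After a satellite scan='clear': P(storm) = 0.2·0.8427 / (0.2·0.8427 + 0.65·0.1573) ≈ 0.6224
After a satellite scan='clear': P(storm) = 0.2·0.6224 / (0.2·0.6224 + 0.65·0.3776) ≈ 0.3365

0.337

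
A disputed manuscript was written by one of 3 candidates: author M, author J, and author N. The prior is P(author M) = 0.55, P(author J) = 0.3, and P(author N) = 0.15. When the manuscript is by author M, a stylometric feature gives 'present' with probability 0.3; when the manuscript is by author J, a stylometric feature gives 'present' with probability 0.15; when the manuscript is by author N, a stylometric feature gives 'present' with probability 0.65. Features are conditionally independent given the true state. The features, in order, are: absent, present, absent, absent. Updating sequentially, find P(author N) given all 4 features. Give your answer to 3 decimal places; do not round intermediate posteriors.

After 'absent': normaliser = 0.7·0.5500 + 0.85·0.3000 + 0.35·0.1500; P(author M) ≈ 0.5560, P(author J) ≈ 0.3682, P(author N) ≈ 0.0758
After 'present': normaliser = 0.3·0.5560 + 0.15·0.3682 + 0.65·0.0758; P(author M) ≈ 0.6148, P(author J) ≈ 0.2036, P(author N) ≈ 0.1816
After 'absent': normaliser = 0.7·0.6148 + 0.85·0.2036 + 0.35·0.1816; P(author M) ≈ 0.6452, P(author J) ≈ 0.2595, P(author N) ≈ 0.0953
After 'absent': normaliser = 0.7·0.6452 + 0.85·0.2595 + 0.35·0.0953; P(author M) ≈ 0.6401, P(author J) ≈ 0.3126, P(author N) ≈ 0.0473

0.047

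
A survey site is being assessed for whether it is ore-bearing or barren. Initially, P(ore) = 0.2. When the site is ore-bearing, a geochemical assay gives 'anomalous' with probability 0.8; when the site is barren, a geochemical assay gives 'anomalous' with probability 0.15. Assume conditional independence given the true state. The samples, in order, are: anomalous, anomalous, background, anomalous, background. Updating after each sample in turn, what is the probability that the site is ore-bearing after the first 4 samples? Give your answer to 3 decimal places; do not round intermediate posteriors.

0.899

After 'anomalous': P(ore) = 0.8·0.2000 / (0.8·0.2000 + 0.15·0.8000) ≈ 0.5714
After 'anomalous': P(ore) = 0.8·0.5714 / (0.8·0.5714 + 0.15·0.4286) ≈ 0.8767
After 'background': P(ore) = 0.2·0.8767 / (0.2·0.8767 + 0.85·0.1233) ≈ 0.6259
After 'anomalous': P(ore) = 0.8·0.6259 / (0.8·0.6259 + 0.15·0.3741) ≈ 0.8992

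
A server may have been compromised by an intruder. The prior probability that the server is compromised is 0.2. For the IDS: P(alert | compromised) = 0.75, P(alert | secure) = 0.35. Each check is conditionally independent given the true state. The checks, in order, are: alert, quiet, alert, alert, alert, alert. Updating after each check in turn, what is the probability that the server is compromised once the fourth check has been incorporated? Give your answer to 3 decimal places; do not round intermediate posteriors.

0.486

After 'alert': P(compromised) = 0.75·0.2000 / (0.75·0.2000 + 0.35·0.8000) ≈ 0.3488
After 'quiet': P(compromised) = 0.25·0.3488 / (0.25·0.3488 + 0.65·0.6512) ≈ 0.1708
After 'alert': P(compromised) = 0.75·0.1708 / (0.75·0.1708 + 0.35·0.8292) ≈ 0.3063
After 'alert': P(compromised) = 0.75·0.3063 / (0.75·0.3063 + 0.35·0.6937) ≈ 0.4862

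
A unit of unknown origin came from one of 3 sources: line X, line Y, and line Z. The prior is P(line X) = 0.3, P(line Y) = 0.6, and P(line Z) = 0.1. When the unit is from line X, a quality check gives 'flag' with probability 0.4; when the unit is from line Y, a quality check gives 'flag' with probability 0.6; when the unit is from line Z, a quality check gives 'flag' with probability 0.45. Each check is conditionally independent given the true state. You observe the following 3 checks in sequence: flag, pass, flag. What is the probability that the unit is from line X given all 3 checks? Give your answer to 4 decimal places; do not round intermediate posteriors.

After 'flag': normaliser = 0.4·0.3000 + 0.6·0.6000 + 0.45·0.1000; P(line X) ≈ 0.2286, P(line Y) ≈ 0.6857, P(line Z) ≈ 0.0857
After 'pass': normaliser = 0.6·0.2286 + 0.4·0.6857 + 0.55·0.0857; P(line X) ≈ 0.2991, P(line Y) ≈ 0.5981, P(line Z) ≈ 0.1028
After 'flag': normaliser = 0.4·0.2991 + 0.6·0.5981 + 0.45·0.1028; P(line X) ≈ 0.2280, P(line Y) ≈ 0.6839, P(line Z) ≈ 0.0882

0.2280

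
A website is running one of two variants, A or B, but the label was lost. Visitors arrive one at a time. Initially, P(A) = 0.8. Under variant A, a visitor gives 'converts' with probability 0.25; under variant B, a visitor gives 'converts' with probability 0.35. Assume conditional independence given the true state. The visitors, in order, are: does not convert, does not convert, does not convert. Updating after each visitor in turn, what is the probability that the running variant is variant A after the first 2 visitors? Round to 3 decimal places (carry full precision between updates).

After 'does not convert': P(A) = 0.75·0.8000 / (0.75·0.8000 + 0.65·0.2000) ≈ 0.8219
After 'does not convert': P(A) = 0.75·0.8219 / (0.75·0.8219 + 0.65·0.1781) ≈ 0.8419

0.842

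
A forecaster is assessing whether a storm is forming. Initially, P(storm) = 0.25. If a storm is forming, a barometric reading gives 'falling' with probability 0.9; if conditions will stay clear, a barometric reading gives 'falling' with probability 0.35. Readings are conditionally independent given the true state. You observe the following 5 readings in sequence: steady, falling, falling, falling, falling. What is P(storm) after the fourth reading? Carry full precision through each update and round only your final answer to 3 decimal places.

After 'steady': P(storm) = 0.1·0.2500 / (0.1·0.2500 + 0.65·0.7500) ≈ 0.0488
After 'falling': P(storm) = 0.9·0.0488 / (0.9·0.0488 + 0.35·0.9512) ≈ 0.1165
After 'falling': P(storm) = 0.9·0.1165 / (0.9·0.1165 + 0.35·0.8835) ≈ 0.2532
After 'falling': P(storm) = 0.9·0.2532 / (0.9·0.2532 + 0.35·0.7468) ≈ 0.4658

0.466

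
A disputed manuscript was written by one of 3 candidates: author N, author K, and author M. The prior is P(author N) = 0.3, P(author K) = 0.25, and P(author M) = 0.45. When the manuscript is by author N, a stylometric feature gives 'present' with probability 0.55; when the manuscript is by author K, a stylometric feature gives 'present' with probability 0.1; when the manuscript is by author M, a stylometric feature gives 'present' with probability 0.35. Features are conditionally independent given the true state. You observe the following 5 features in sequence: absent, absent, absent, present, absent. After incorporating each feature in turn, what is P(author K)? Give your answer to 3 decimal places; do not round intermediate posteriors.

After 'absent': normaliser = 0.45·0.3000 + 0.9·0.2500 + 0.65·0.4500; P(author N) ≈ 0.2069, P(author K) ≈ 0.3448, P(author M) ≈ 0.4483
After 'absent': normaliser = 0.45·0.2069 + 0.9·0.3448 + 0.65·0.4483; P(author N) ≈ 0.1340, P(author K) ≈ 0.4467, P(author M) ≈ 0.4194
After 'absent': normaliser = 0.45·0.1340 + 0.9·0.4467 + 0.65·0.4194; P(author N) ≈ 0.0821, P(author K) ≈ 0.5470, P(author M) ≈ 0.3709
After 'present': normaliser = 0.55·0.0821 + 0.1·0.5470 + 0.35·0.3709; P(author N) ≈ 0.1965, P(author K) ≈ 0.2382, P(author M) ≈ 0.5653
After 'absent': normaliser = 0.45·0.1965 + 0.9·0.2382 + 0.65·0.5653; P(author N) ≈ 0.1319, P(author K) ≈ 0.3198, P(author M) ≈ 0.5482

0.320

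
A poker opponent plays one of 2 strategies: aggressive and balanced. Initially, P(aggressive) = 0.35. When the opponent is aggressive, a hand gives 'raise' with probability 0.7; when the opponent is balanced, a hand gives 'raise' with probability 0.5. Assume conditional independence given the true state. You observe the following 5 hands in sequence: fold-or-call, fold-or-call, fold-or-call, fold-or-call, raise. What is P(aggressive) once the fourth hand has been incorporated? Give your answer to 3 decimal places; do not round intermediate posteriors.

After 'fold-or-call': P(aggressive) = 0.3·0.3500 / (0.3·0.3500 + 0.5·0.6500) ≈ 0.2442
After 'fold-or-call': P(aggressive) = 0.3·0.2442 / (0.3·0.2442 + 0.5·0.7558) ≈ 0.1624
After 'fold-or-call': P(aggressive) = 0.3·0.1624 / (0.3·0.1624 + 0.5·0.8376) ≈ 0.1042
After 'fold-or-call': P(aggressive) = 0.3·0.1042 / (0.3·0.1042 + 0.5·0.8958) ≈ 0.0652

0.065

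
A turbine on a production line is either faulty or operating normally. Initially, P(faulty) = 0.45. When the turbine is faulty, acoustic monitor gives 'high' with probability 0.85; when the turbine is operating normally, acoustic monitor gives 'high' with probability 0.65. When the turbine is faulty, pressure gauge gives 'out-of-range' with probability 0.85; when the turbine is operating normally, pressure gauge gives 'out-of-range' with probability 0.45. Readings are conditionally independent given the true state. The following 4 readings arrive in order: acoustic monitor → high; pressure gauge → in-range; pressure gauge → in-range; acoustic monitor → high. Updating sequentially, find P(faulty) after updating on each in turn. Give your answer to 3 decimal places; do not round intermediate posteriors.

0.094

After acoustic monitor='high': P(faulty) = 0.85·0.4500 / (0.85·0.4500 + 0.65·0.5500) ≈ 0.5169
After pressure gauge='in-range': P(faulty) = 0.15·0.5169 / (0.15·0.5169 + 0.55·0.4831) ≈ 0.2259
After pressure gauge='in-range': P(faulty) = 0.15·0.2259 / (0.15·0.2259 + 0.55·0.7741) ≈ 0.0737
After acoustic monitor='high': P(faulty) = 0.85·0.0737 / (0.85·0.0737 + 0.65·0.9263) ≈ 0.0943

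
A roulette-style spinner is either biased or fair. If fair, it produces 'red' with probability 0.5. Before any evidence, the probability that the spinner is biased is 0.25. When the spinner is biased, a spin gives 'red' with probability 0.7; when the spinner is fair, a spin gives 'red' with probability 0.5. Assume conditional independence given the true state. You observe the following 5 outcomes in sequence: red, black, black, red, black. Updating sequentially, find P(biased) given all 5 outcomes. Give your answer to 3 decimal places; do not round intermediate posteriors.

After 'red': P(biased) = 0.7·0.2500 / (0.7·0.2500 + 0.5·0.7500) ≈ 0.3182
After 'black': P(biased) = 0.3·0.3182 / (0.3·0.3182 + 0.5·0.6818) ≈ 0.2188
After 'black': P(biased) = 0.3·0.2188 / (0.3·0.2188 + 0.5·0.7812) ≈ 0.1438
After 'red': P(biased) = 0.7·0.1438 / (0.7·0.1438 + 0.5·0.8562) ≈ 0.1904
After 'black': P(biased) = 0.3·0.1904 / (0.3·0.1904 + 0.5·0.8096) ≈ 0.1237

0.124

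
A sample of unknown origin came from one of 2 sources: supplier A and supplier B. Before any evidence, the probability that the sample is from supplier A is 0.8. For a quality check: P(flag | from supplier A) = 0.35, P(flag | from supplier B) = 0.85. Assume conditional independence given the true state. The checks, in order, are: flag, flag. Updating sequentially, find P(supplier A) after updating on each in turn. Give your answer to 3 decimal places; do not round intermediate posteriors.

Each posterior becomes the prior for the next update.
After 'flag': P(supplier A) = 0.35·0.8000 / (0.35·0.8000 + 0.85·0.2000) ≈ 0.6222
After 'flag': P(supplier A) = 0.35·0.6222 / (0.35·0.6222 + 0.85·0.3778) ≈ 0.4041

0.404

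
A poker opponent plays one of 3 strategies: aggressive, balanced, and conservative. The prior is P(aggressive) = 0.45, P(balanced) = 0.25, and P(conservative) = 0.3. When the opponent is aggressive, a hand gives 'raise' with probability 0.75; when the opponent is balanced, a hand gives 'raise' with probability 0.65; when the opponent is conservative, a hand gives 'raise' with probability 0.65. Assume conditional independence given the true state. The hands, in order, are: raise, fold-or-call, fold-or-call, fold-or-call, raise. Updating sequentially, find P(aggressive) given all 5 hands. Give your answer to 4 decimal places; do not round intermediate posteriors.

After 'raise': normaliser = 0.75·0.4500 + 0.65·0.2500 + 0.65·0.3000; P(aggressive) ≈ 0.4856, P(balanced) ≈ 0.2338, P(conservative) ≈ 0.2806
After 'fold-or-call': normaliser = 0.25·0.4856 + 0.35·0.2338 + 0.35·0.2806; P(aggressive) ≈ 0.4027, P(balanced) ≈ 0.2715, P(conservative) ≈ 0.3258
After 'fold-or-call': normaliser = 0.25·0.4027 + 0.35·0.2715 + 0.35·0.3258; P(aggressive) ≈ 0.3251, P(balanced) ≈ 0.3068, P(conservative) ≈ 0.3681
After 'fold-or-call': normaliser = 0.25·0.3251 + 0.35·0.3068 + 0.35·0.3681; P(aggressive) ≈ 0.2560, P(balanced) ≈ 0.3382, P(conservative) ≈ 0.4058
After 'raise': normaliser = 0.75·0.2560 + 0.65·0.3382 + 0.65·0.4058; P(aggressive) ≈ 0.2842, P(balanced) ≈ 0.3254, P(conservative) ≈ 0.3905

0.2842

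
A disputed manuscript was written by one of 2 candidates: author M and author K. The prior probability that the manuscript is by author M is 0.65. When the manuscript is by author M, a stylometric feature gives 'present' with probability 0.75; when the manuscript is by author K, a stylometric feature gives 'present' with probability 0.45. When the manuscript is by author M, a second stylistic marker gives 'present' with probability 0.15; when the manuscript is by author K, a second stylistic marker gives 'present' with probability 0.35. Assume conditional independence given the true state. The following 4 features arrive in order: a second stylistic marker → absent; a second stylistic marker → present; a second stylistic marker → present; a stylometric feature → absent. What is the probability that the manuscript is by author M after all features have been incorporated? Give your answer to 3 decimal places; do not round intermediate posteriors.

0.169

Each posterior becomes the prior for the next update.
After a second stylistic marker='absent': P(author M) = 0.85·0.6500 / (0.85·0.6500 + 0.65·0.3500) ≈ 0.7083
After a second stylistic marker='present': P(author M) = 0.15·0.7083 / (0.15·0.7083 + 0.35·0.2917) ≈ 0.5100
After a second stylistic marker='present': P(author M) = 0.15·0.5100 / (0.15·0.5100 + 0.35·0.4900) ≈ 0.3085
After a stylometric feature='absent': P(author M) = 0.25·0.3085 / (0.25·0.3085 + 0.55·0.6915) ≈ 0.1686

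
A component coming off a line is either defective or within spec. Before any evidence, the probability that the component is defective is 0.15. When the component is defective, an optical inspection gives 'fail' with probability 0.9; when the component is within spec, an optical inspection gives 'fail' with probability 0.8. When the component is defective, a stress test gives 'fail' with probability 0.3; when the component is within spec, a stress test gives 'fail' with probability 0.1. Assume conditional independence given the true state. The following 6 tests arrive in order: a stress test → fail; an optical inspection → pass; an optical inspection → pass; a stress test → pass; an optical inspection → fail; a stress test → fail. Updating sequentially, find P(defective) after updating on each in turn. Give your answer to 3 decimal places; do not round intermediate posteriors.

0.258

After a stress test='fail': P(defective) = 0.3·0.1500 / (0.3·0.1500 + 0.1·0.8500) ≈ 0.3462
After an optical inspection='pass': P(defective) = 0.1·0.3462 / (0.1·0.3462 + 0.2·0.6538) ≈ 0.2093
After an optical inspection='pass': P(defective) = 0.1·0.2093 / (0.1·0.2093 + 0.2·0.7907) ≈ 0.1169
After a stress test='pass': P(defective) = 0.7·0.1169 / (0.7·0.1169 + 0.9·0.8831) ≈ 0.0933
After an optical inspection='fail': P(defective) = 0.9·0.0933 / (0.9·0.0933 + 0.8·0.9067) ≈ 0.1038
After a stress test='fail': P(defective) = 0.3·0.1038 / (0.3·0.1038 + 0.1·0.8962) ≈ 0.2578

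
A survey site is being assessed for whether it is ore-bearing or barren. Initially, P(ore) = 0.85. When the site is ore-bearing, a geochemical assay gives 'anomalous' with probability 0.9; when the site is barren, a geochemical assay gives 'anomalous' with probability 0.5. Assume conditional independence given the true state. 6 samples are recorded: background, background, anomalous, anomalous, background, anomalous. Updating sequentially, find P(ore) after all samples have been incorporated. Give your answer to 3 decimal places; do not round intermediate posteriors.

After 'background': P(ore) = 0.1·0.8500 / (0.1·0.8500 + 0.5·0.1500) ≈ 0.5312
After 'background': P(ore) = 0.1·0.5312 / (0.1·0.5312 + 0.5·0.4688) ≈ 0.1848
After 'anomalous': P(ore) = 0.9·0.1848 / (0.9·0.1848 + 0.5·0.8152) ≈ 0.2898
After 'anomalous': P(ore) = 0.9·0.2898 / (0.9·0.2898 + 0.5·0.7102) ≈ 0.4234
After 'background': P(ore) = 0.1·0.4234 / (0.1·0.4234 + 0.5·0.5766) ≈ 0.1281
After 'anomalous': P(ore) = 0.9·0.1281 / (0.9·0.1281 + 0.5·0.8719) ≈ 0.2091

0.209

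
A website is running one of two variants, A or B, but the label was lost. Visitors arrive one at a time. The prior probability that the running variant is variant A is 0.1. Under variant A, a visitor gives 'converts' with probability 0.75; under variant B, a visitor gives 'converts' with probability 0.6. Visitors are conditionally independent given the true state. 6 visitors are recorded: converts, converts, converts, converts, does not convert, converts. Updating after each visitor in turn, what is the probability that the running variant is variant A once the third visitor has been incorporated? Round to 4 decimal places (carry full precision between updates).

Each posterior becomes the prior for the next update.
After 'converts': P(A) = 0.75·0.1000 / (0.75·0.1000 + 0.6·0.9000) ≈ 0.1220
After 'converts': P(A) = 0.75·0.1220 / (0.75·0.1220 + 0.6·0.8780) ≈ 0.1479
After 'converts': P(A) = 0.75·0.1479 / (0.75·0.1479 + 0.6·0.8521) ≈ 0.1783

0.1783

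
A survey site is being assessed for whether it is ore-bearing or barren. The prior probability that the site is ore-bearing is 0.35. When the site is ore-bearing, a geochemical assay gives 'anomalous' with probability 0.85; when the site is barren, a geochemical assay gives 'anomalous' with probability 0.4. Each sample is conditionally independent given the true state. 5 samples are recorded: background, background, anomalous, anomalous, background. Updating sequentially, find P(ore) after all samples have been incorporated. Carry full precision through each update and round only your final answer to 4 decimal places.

0.0366

After 'background': P(ore) = 0.15·0.3500 / (0.15·0.3500 + 0.6·0.6500) ≈ 0.1186
After 'background': P(ore) = 0.15·0.1186 / (0.15·0.1186 + 0.6·0.8814) ≈ 0.0326
After 'anomalous': P(ore) = 0.85·0.0326 / (0.85·0.0326 + 0.4·0.9674) ≈ 0.0667
After 'anomalous': P(ore) = 0.85·0.0667 / (0.85·0.0667 + 0.4·0.9333) ≈ 0.1319
After 'background': P(ore) = 0.15·0.1319 / (0.15·0.1319 + 0.6·0.8681) ≈ 0.0366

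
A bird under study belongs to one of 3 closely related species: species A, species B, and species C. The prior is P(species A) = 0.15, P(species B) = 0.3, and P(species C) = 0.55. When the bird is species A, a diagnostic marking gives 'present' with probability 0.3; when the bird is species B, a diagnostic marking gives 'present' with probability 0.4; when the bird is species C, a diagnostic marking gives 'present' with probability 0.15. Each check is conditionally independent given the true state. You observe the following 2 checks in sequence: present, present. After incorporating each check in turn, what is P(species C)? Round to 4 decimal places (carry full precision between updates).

0.1675

Apply Bayes' rule sequentially, carrying P(species C) forward.
After 'present': normaliser = 0.3·0.1500 + 0.4·0.3000 + 0.15·0.5500; P(species A) ≈ 0.1818, P(species B) ≈ 0.4848, P(species C) ≈ 0.3333
After 'present': normaliser = 0.3·0.1818 + 0.4·0.4848 + 0.15·0.3333; P(species A) ≈ 0.1827, P(species B) ≈ 0.6497, P(species C) ≈ 0.1675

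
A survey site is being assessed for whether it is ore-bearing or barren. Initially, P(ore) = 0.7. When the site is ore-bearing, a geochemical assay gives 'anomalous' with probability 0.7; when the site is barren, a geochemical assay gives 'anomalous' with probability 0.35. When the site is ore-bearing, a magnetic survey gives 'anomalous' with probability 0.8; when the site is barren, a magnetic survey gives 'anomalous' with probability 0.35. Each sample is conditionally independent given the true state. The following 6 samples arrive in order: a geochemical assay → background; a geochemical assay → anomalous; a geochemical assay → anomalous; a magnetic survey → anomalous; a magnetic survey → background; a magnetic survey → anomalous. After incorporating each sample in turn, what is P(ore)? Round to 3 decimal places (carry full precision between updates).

0.874

After a geochemical assay='background': P(ore) = 0.3·0.7000 / (0.3·0.7000 + 0.65·0.3000) ≈ 0.5185
After a geochemical assay='anomalous': P(ore) = 0.7·0.5185 / (0.7·0.5185 + 0.35·0.4815) ≈ 0.6829
After a geochemical assay='anomalous': P(ore) = 0.7·0.6829 / (0.7·0.6829 + 0.35·0.3171) ≈ 0.8116
After a magnetic survey='anomalous': P(ore) = 0.8·0.8116 / (0.8·0.8116 + 0.35·0.1884) ≈ 0.9078
After a magnetic survey='background': P(ore) = 0.2·0.9078 / (0.2·0.9078 + 0.65·0.0922) ≈ 0.7518
After a magnetic survey='anomalous': P(ore) = 0.8·0.7518 / (0.8·0.7518 + 0.35·0.2482) ≈ 0.8738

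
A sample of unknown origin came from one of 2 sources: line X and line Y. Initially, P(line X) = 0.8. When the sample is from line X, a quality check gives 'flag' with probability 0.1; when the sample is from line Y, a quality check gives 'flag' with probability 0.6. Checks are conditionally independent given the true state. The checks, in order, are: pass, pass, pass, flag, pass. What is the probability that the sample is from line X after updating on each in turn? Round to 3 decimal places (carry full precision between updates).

After 'pass': P(line X) = 0.9·0.8000 / (0.9·0.8000 + 0.4·0.2000) ≈ 0.9000
After 'pass': P(line X) = 0.9·0.9000 / (0.9·0.9000 + 0.4·0.1000) ≈ 0.9529
After 'pass': P(line X) = 0.9·0.9529 / (0.9·0.9529 + 0.4·0.0471) ≈ 0.9785
After 'flag': P(line X) = 0.1·0.9785 / (0.1·0.9785 + 0.6·0.0215) ≈ 0.8836
After 'pass': P(line X) = 0.9·0.8836 / (0.9·0.8836 + 0.4·0.1164) ≈ 0.9447

0.945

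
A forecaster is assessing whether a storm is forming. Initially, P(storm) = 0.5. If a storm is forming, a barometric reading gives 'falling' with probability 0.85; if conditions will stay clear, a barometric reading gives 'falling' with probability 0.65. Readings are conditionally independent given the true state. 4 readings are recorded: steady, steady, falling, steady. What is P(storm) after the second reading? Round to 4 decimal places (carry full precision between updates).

0.1552

Each posterior becomes the prior for the next update.
After 'steady': P(storm) = 0.15·0.5000 / (0.15·0.5000 + 0.35·0.5000) ≈ 0.3000
After 'steady': P(storm) = 0.15·0.3000 / (0.15·0.3000 + 0.35·0.7000) ≈ 0.1552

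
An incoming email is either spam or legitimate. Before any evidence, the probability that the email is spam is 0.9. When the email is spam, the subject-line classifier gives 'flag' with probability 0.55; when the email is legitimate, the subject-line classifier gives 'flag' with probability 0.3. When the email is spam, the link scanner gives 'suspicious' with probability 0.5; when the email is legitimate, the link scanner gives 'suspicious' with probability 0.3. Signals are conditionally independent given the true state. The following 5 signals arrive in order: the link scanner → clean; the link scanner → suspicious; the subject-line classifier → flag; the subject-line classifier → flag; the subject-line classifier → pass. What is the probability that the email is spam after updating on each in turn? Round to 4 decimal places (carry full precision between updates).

After the link scanner='clean': P(spam) = 0.5·0.9000 / (0.5·0.9000 + 0.7·0.1000) ≈ 0.8654
After the link scanner='suspicious': P(spam) = 0.5·0.8654 / (0.5·0.8654 + 0.3·0.1346) ≈ 0.9146
After the subject-line classifier='flag': P(spam) = 0.55·0.9146 / (0.55·0.9146 + 0.3·0.0854) ≈ 0.9516
After the subject-line classifier='flag': P(spam) = 0.55·0.9516 / (0.55·0.9516 + 0.3·0.0484) ≈ 0.9730
After the subject-line classifier='pass': P(spam) = 0.45·0.9730 / (0.45·0.9730 + 0.7·0.0270) ≈ 0.9586

0.9586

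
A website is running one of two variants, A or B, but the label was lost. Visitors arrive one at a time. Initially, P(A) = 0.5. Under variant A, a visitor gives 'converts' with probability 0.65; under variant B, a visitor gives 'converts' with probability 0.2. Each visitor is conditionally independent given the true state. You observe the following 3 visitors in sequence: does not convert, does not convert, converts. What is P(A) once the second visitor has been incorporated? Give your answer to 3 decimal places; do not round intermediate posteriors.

0.161

After 'does not convert': P(A) = 0.35·0.5000 / (0.35·0.5000 + 0.8·0.5000) ≈ 0.3043
After 'does not convert': P(A) = 0.35·0.3043 / (0.35·0.3043 + 0.8·0.6957) ≈ 0.1607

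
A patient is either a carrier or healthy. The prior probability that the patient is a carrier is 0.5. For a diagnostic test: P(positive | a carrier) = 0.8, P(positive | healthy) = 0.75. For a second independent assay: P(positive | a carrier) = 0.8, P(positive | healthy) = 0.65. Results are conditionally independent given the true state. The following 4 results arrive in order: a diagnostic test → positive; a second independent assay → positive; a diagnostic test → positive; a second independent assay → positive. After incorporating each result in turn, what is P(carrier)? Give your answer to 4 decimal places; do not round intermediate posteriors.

Each posterior becomes the prior for the next update.
After a diagnostic test='positive': P(carrier) = 0.8·0.5000 / (0.8·0.5000 + 0.75·0.5000) ≈ 0.5161
After a second independent assay='positive': P(carrier) = 0.8·0.5161 / (0.8·0.5161 + 0.65·0.4839) ≈ 0.5676
After a diagnostic test='positive': P(carrier) = 0.8·0.5676 / (0.8·0.5676 + 0.75·0.4324) ≈ 0.5834
After a second independent assay='positive': P(carrier) = 0.8·0.5834 / (0.8·0.5834 + 0.65·0.4166) ≈ 0.6328

0.6328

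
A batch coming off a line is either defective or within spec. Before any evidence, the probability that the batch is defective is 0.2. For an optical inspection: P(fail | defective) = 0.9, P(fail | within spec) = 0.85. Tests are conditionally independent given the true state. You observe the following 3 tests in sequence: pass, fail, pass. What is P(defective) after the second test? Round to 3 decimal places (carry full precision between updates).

Apply Bayes' rule sequentially, carrying P(defective) forward.
After 'pass': P(defective) = 0.1·0.2000 / (0.1·0.2000 + 0.15·0.8000) ≈ 0.1429
After 'fail': P(defective) = 0.9·0.1429 / (0.9·0.1429 + 0.85·0.8571) ≈ 0.1500

0.150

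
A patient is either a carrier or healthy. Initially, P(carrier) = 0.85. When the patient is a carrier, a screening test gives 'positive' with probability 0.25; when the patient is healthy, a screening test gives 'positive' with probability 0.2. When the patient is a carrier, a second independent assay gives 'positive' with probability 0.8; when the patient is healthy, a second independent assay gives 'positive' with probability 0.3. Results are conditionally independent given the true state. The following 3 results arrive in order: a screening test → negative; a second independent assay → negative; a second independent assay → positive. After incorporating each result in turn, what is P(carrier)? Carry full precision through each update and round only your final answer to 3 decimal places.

0.802

Each posterior becomes the prior for the next update.
After a screening test='negative': P(carrier) = 0.75·0.8500 / (0.75·0.8500 + 0.8·0.1500) ≈ 0.8416
After a second independent assay='negative': P(carrier) = 0.2·0.8416 / (0.2·0.8416 + 0.7·0.1584) ≈ 0.6028
After a second independent assay='positive': P(carrier) = 0.8·0.6028 / (0.8·0.6028 + 0.3·0.3972) ≈ 0.8019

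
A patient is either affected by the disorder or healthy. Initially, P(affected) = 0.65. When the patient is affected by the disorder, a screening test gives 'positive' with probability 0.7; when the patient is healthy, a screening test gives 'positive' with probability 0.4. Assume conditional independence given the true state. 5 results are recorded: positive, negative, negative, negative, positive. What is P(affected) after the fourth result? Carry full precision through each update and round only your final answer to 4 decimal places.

Each posterior becomes the prior for the next update.
After 'positive': P(affected) = 0.7·0.6500 / (0.7·0.6500 + 0.4·0.3500) ≈ 0.7647
After 'negative': P(affected) = 0.3·0.7647 / (0.3·0.7647 + 0.6·0.2353) ≈ 0.6190
After 'negative': P(affected) = 0.3·0.6190 / (0.3·0.6190 + 0.6·0.3810) ≈ 0.4483
After 'negative': P(affected) = 0.3·0.4483 / (0.3·0.4483 + 0.6·0.5517) ≈ 0.2889

0.2889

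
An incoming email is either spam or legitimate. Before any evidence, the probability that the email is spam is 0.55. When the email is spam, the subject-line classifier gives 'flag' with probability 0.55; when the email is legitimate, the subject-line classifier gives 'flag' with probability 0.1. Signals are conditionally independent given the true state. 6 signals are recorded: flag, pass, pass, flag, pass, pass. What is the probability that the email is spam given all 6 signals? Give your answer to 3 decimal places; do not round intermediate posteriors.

After 'flag': P(spam) = 0.55·0.5500 / (0.55·0.5500 + 0.1·0.4500) ≈ 0.8705
After 'pass': P(spam) = 0.45·0.8705 / (0.45·0.8705 + 0.9·0.1295) ≈ 0.7707
After 'pass': P(spam) = 0.45·0.7707 / (0.45·0.7707 + 0.9·0.2293) ≈ 0.6269
After 'flag': P(spam) = 0.55·0.6269 / (0.55·0.6269 + 0.1·0.3731) ≈ 0.9024
After 'pass': P(spam) = 0.45·0.9024 / (0.45·0.9024 + 0.9·0.0976) ≈ 0.8221
After 'pass': P(spam) = 0.45·0.8221 / (0.45·0.8221 + 0.9·0.1779) ≈ 0.6980

0.698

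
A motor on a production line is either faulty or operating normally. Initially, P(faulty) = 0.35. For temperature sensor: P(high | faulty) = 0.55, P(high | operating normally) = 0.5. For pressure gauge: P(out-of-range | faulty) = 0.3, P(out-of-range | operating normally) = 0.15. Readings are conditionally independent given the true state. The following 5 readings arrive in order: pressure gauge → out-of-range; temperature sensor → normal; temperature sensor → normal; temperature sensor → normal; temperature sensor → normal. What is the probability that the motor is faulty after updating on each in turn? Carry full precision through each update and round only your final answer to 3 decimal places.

0.414

Each posterior becomes the prior for the next update.
After pressure gauge='out-of-range': P(faulty) = 0.3·0.3500 / (0.3·0.3500 + 0.15·0.6500) ≈ 0.5185
After temperature sensor='normal': P(faulty) = 0.45·0.5185 / (0.45·0.5185 + 0.5·0.4815) ≈ 0.4922
After temperature sensor='normal': P(faulty) = 0.45·0.4922 / (0.45·0.4922 + 0.5·0.5078) ≈ 0.4659
After temperature sensor='normal': P(faulty) = 0.45·0.4659 / (0.45·0.4659 + 0.5·0.5341) ≈ 0.4398
After temperature sensor='normal': P(faulty) = 0.45·0.4398 / (0.45·0.4398 + 0.5·0.5602) ≈ 0.4140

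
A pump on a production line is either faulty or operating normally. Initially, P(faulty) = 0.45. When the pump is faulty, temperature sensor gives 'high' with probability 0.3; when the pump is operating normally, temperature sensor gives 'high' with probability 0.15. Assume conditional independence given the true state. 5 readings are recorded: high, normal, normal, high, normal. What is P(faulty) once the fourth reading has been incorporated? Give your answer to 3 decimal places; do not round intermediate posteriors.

0.689

After 'high': P(faulty) = 0.3·0.4500 / (0.3·0.4500 + 0.15·0.5500) ≈ 0.6207
After 'normal': P(faulty) = 0.7·0.6207 / (0.7·0.6207 + 0.85·0.3793) ≈ 0.5740
After 'normal': P(faulty) = 0.7·0.5740 / (0.7·0.5740 + 0.85·0.4260) ≈ 0.5260
After 'high': P(faulty) = 0.3·0.5260 / (0.3·0.5260 + 0.15·0.4740) ≈ 0.6894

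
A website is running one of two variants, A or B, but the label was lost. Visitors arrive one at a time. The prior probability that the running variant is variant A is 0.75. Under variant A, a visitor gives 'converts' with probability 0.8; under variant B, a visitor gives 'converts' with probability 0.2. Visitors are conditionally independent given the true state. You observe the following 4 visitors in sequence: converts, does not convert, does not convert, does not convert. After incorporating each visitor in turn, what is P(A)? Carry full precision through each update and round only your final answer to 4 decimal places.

0.1579

Each posterior becomes the prior for the next update.
After 'converts': P(A) = 0.8·0.7500 / (0.8·0.7500 + 0.2·0.2500) ≈ 0.9231
After 'does not convert': P(A) = 0.2·0.9231 / (0.2·0.9231 + 0.8·0.0769) ≈ 0.7500
After 'does not convert': P(A) = 0.2·0.7500 / (0.2·0.7500 + 0.8·0.2500) ≈ 0.4286
After 'does not convert': P(A) = 0.2·0.4286 / (0.2·0.4286 + 0.8·0.5714) ≈ 0.1579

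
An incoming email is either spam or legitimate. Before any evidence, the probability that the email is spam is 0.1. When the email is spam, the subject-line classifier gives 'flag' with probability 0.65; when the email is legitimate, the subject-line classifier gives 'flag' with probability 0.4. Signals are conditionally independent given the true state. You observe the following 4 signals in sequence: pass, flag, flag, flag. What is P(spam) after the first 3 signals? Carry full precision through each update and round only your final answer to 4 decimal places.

0.1461

After 'pass': P(spam) = 0.35·0.1000 / (0.35·0.1000 + 0.6·0.9000) ≈ 0.0609
After 'flag': P(spam) = 0.65·0.0609 / (0.65·0.0609 + 0.4·0.9391) ≈ 0.0953
After 'flag': P(spam) = 0.65·0.0953 / (0.65·0.0953 + 0.4·0.9047) ≈ 0.1461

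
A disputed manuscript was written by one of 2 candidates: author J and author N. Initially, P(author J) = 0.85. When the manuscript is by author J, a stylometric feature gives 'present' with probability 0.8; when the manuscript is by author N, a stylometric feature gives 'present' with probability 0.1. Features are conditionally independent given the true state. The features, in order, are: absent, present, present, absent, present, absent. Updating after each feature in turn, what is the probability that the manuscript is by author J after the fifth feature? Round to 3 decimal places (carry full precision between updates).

After 'absent': P(author J) = 0.2·0.8500 / (0.2·0.8500 + 0.9·0.1500) ≈ 0.5574
After 'present': P(author J) = 0.8·0.5574 / (0.8·0.5574 + 0.1·0.4426) ≈ 0.9097
After 'present': P(author J) = 0.8·0.9097 / (0.8·0.9097 + 0.1·0.0903) ≈ 0.9877
After 'absent': P(author J) = 0.2·0.9877 / (0.2·0.9877 + 0.9·0.0123) ≈ 0.9471
After 'present': P(author J) = 0.8·0.9471 / (0.8·0.9471 + 0.1·0.0529) ≈ 0.9931

0.993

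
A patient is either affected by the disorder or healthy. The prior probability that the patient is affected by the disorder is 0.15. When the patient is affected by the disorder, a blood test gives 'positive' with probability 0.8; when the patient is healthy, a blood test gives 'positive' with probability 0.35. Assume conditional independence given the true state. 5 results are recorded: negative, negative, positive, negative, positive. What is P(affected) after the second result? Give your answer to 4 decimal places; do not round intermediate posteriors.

After 'negative': P(affected) = 0.2·0.1500 / (0.2·0.1500 + 0.65·0.8500) ≈ 0.0515
After 'negative': P(affected) = 0.2·0.0515 / (0.2·0.0515 + 0.65·0.9485) ≈ 0.0164

0.0164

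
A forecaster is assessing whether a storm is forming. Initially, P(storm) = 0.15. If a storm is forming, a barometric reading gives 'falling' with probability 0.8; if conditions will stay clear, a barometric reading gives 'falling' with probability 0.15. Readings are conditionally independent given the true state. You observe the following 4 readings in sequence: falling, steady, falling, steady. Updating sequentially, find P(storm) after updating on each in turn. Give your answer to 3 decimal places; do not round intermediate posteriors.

0.217

Apply Bayes' rule sequentially, carrying P(storm) forward.
After 'falling': P(storm) = 0.8·0.1500 / (0.8·0.1500 + 0.15·0.8500) ≈ 0.4848
After 'steady': P(storm) = 0.2·0.4848 / (0.2·0.4848 + 0.85·0.5152) ≈ 0.1813
After 'falling': P(storm) = 0.8·0.1813 / (0.8·0.1813 + 0.15·0.8187) ≈ 0.5415
After 'steady': P(storm) = 0.2·0.5415 / (0.2·0.5415 + 0.85·0.4585) ≈ 0.2175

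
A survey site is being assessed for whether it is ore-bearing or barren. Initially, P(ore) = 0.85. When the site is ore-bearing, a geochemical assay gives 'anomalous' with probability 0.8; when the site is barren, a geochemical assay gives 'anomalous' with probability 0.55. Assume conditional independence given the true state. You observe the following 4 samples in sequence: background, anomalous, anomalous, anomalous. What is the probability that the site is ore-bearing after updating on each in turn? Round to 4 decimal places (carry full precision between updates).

After 'background': P(ore) = 0.2·0.8500 / (0.2·0.8500 + 0.45·0.1500) ≈ 0.7158
After 'anomalous': P(ore) = 0.8·0.7158 / (0.8·0.7158 + 0.55·0.2842) ≈ 0.7856
After 'anomalous': P(ore) = 0.8·0.7856 / (0.8·0.7856 + 0.55·0.2144) ≈ 0.8420
After 'anomalous': P(ore) = 0.8·0.8420 / (0.8·0.8420 + 0.55·0.1580) ≈ 0.8857

0.8857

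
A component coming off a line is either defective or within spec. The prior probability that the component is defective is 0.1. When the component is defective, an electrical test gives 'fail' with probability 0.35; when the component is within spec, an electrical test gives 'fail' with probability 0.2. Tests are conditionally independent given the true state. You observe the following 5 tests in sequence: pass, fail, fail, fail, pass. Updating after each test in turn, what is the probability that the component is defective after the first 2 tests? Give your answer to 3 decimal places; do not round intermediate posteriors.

0.136

Apply Bayes' rule sequentially, carrying P(defective) forward.
After 'pass': P(defective) = 0.65·0.1000 / (0.65·0.1000 + 0.8·0.9000) ≈ 0.0828
After 'fail': P(defective) = 0.35·0.0828 / (0.35·0.0828 + 0.2·0.9172) ≈ 0.1364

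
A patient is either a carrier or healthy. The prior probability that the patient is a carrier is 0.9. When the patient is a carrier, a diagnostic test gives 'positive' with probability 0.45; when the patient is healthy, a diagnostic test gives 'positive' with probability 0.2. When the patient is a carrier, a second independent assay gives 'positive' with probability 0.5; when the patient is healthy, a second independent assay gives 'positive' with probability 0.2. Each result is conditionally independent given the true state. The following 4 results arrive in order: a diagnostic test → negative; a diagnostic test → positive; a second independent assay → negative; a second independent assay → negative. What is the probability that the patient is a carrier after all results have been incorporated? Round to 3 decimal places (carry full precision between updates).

Apply Bayes' rule sequentially, carrying P(carrier) forward.
After a diagnostic test='negative': P(carrier) = 0.55·0.9000 / (0.55·0.9000 + 0.8·0.1000) ≈ 0.8609
After a diagnostic test='positive': P(carrier) = 0.45·0.8609 / (0.45·0.8609 + 0.2·0.1391) ≈ 0.9330
After a second independent assay='negative': P(carrier) = 0.5·0.9330 / (0.5·0.9330 + 0.8·0.0670) ≈ 0.8969
After a second independent assay='negative': P(carrier) = 0.5·0.8969 / (0.5·0.8969 + 0.8·0.1031) ≈ 0.8447

0.845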